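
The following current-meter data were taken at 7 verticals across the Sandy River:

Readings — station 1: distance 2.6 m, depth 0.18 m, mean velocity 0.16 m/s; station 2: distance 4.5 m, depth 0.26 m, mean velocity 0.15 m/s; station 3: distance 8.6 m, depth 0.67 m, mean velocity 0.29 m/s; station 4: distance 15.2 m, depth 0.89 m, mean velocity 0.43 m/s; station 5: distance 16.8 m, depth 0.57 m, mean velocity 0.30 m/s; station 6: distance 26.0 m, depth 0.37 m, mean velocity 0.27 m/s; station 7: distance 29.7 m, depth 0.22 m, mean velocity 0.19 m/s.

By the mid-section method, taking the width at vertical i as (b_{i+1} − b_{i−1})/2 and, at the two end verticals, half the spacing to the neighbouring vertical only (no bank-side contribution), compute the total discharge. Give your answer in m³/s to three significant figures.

4.40 m³/s

w_1 = (4.5 − 2.6)/2 = 0.95 m; q_1 = 0.16 × 0.18 × 0.95 = 0.02736 m³/s
w_2 = (8.6 − 2.6)/2 = 3 m; q_2 = 0.15 × 0.26 × 3 = 0.1170 m³/s
w_3 = (15.2 − 4.5)/2 = 5.35 m; q_3 = 0.29 × 0.67 × 5.35 = 1.040 m³/s
w_4 = (16.8 − 8.6)/2 = 4.1 m; q_4 = 0.43 × 0.89 × 4.1 = 1.569 m³/s
w_5 = (26.0 − 15.2)/2 = 5.4 m; q_5 = 0.30 × 0.57 × 5.4 = 0.9234 m³/s
w_6 = (29.7 − 16.8)/2 = 6.45 m; q_6 = 0.27 × 0.37 × 6.45 = 0.6444 m³/s
w_7 = (29.7 − 26.0)/2 = 1.85 m; q_7 = 0.19 × 0.22 × 1.85 = 0.07733 m³/s
Q = Σ qᵢ = 4.398 m³/s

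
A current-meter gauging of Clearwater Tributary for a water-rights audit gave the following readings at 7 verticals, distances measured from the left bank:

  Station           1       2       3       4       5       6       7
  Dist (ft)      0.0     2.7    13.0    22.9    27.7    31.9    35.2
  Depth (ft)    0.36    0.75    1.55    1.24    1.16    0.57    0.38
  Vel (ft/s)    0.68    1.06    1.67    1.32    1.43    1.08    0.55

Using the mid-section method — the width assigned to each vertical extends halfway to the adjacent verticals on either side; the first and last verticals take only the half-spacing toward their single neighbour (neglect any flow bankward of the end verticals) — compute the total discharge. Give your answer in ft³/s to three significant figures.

w_1 = (2.7 − 0.0)/2 = 1.35 ft; q_1 = 0.68 × 0.36 × 1.35 = 0.3305 ft³/s
w_2 = (13.0 − 0.0)/2 = 6.5 ft; q_2 = 1.06 × 0.75 × 6.5 = 5.168 ft³/s
w_3 = (22.9 − 2.7)/2 = 10.1 ft; q_3 = 1.67 × 1.55 × 10.1 = 26.14 ft³/s
w_4 = (27.7 − 13.0)/2 = 7.35 ft; q_4 = 1.32 × 1.24 × 7.35 = 12.03 ft³/s
w_5 = (31.9 − 22.9)/2 = 4.5 ft; q_5 = 1.43 × 1.16 × 4.5 = 7.465 ft³/s
w_6 = (35.2 − 27.7)/2 = 3.75 ft; q_6 = 1.08 × 0.57 × 3.75 = 2.309 ft³/s
w_7 = (35.2 − 31.9)/2 = 1.65 ft; q_7 = 0.55 × 0.38 × 1.65 = 0.3449 ft³/s
Q = Σ qᵢ = 53.79 ft³/s

53.8 ft³/s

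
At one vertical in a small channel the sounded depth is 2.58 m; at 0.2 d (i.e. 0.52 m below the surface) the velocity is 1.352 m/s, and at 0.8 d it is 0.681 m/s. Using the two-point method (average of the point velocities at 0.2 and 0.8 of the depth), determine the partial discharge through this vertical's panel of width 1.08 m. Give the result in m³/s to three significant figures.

2.83 m³/s

v̄ = (1.352 + 0.681) / 2 = 1.017 m/s
q = v̄ × d × w = 1.017 × 2.58 × 1.08 = 2.832 m³/s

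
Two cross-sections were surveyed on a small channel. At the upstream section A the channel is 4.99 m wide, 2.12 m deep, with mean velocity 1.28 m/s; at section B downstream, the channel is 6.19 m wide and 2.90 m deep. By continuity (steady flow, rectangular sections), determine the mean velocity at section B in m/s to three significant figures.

0.754 m/s

Q = A₁V₁ = (4.99×2.12) × 1.28 = 13.54 m³/s
A₂ = 6.19 × 2.90 = 17.95 m²
V₂ = Q/A₂ = 13.54/17.95 = 0.7543 m/s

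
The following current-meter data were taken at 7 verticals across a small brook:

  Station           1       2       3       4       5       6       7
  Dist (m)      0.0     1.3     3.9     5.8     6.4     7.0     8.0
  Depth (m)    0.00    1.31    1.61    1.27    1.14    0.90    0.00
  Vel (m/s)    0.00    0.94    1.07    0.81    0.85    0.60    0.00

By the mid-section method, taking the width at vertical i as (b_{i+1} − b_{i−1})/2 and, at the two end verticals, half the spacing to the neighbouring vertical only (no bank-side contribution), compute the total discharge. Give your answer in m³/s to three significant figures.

8.58 m³/s

w_2 = (3.9 − 0.0)/2 = 1.95 m; q_2 = 0.94 × 1.31 × 1.95 = 2.401 m³/s
w_3 = (5.8 − 1.3)/2 = 2.25 m; q_3 = 1.07 × 1.61 × 2.25 = 3.876 m³/s
w_4 = (6.4 − 3.9)/2 = 1.25 m; q_4 = 0.81 × 1.27 × 1.25 = 1.286 m³/s
w_5 = (7.0 − 5.8)/2 = 0.6 m; q_5 = 0.85 × 1.14 × 0.6 = 0.5814 m³/s
w_6 = (8.0 − 6.4)/2 = 0.8 m; q_6 = 0.60 × 0.90 × 0.8 = 0.4320 m³/s
Stations 1, 7 contribute zero (depth or velocity is 0).
Q = Σ qᵢ = 8.577 m³/s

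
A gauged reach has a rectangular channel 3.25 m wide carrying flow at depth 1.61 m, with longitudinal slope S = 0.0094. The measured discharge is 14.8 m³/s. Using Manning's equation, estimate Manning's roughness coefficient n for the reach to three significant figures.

0.0298

A = b·y = 3.25 × 1.61 = 5.233 m²
P = b + 2y = 3.25 + 2×1.61 = 6.470 m
R = A/P = 5.233/6.470 = 0.8087 m
n = (1/Q)·A·R^(2/3)·S^(1/2) = (1/14.8) × 5.233 × 0.8680 × 0.09695 = 0.02975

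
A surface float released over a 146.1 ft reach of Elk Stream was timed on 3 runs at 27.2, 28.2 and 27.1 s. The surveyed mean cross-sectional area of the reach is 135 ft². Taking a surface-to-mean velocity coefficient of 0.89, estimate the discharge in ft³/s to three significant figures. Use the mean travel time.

638 ft³/s

t̄ = (27.2 + 28.2 + 27.1) / 3 = 27.5 s
v_surface = L / t̄ = 146.1 / 27.5 = 5.313 ft/s
v_mean = 0.89 × 5.313 = 4.728 ft/s
Q = A × v_mean = 135 × 4.728 = 638.3 ft³/s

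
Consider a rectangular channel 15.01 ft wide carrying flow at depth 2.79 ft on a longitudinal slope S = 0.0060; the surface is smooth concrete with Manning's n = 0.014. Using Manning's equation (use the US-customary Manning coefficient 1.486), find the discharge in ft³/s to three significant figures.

553 ft³/s

A = b·y = 15.01 × 2.79 = 41.88 ft²
P = b + 2y = 15.01 + 2×2.79 = 20.59 ft
R = A/P = 41.88/20.59 = 2.034 ft
Q = (1.486/n)·A·R^(2/3)·S^(1/2) = (1.486/0.014) × 41.88 × 2.034^(2/3) × 0.0060^(1/2) = 552.7 ft³/s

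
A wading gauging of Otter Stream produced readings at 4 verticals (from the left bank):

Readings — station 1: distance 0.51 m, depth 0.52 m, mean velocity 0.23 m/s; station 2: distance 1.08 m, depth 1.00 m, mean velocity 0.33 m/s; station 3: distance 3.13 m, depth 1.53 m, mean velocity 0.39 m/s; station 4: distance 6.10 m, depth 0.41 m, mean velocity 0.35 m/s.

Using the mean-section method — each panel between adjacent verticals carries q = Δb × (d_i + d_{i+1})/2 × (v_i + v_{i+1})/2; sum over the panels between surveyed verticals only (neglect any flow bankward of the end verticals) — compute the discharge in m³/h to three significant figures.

7630 m³/h

Panel 1-2: Δb = 0.57 m, d̄ = (0.52+1.00)/2 = 0.76, v̄ = (0.23+0.33)/2 = 0.28 → q = 0.57×0.76×0.28 = 0.1213 m³/s
Panel 2-3: Δb = 2.05 m, d̄ = (1.00+1.53)/2 = 1.265, v̄ = (0.33+0.39)/2 = 0.36 → q = 2.05×1.265×0.36 = 0.9336 m³/s
Panel 3-4: Δb = 2.97 m, d̄ = (1.53+0.41)/2 = 0.97, v̄ = (0.39+0.35)/2 = 0.37 → q = 2.97×0.97×0.37 = 1.066 m³/s
Q = Σ q = 2.121 m³/s
= 2.121 × 3600 = 7635 m³/h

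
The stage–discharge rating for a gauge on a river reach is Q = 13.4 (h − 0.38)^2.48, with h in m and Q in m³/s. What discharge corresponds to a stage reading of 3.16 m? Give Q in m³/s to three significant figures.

Q = 13.4 × (3.16 − 0.38)^2.48 = 13.4 × 2.78^2.48 = 169.2 m³/s

169 m³/s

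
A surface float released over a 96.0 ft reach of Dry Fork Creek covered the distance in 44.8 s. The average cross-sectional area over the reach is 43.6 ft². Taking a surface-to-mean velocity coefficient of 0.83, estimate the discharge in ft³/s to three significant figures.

77.5 ft³/s

v_surface = L / t̄ = 96.0 / 44.8 = 2.143 ft/s
v_mean = 0.83 × 2.143 = 1.779 ft/s
Q = A × v_mean = 43.6 × 1.779 = 77.55 ft³/s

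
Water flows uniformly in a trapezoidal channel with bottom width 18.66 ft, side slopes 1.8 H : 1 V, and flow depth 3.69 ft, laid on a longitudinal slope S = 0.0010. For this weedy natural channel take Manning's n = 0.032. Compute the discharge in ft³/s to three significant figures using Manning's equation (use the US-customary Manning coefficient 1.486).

270 ft³/s

A = (b + z·y)·y = (18.66 + 1.8×3.69)×3.69 = 93.36 ft²
P = b + 2y√(1+z²) = 18.66 + 2×3.69×√(1+1.8²) = 33.86 ft
R = A/P = 93.36/33.86 = 2.758 ft
Q = (1.486/n)·A·R^(2/3)·S^(1/2) = (1.486/0.032) × 93.36 × 2.758^(2/3) × 0.0010^(1/2) = 269.6 ft³/s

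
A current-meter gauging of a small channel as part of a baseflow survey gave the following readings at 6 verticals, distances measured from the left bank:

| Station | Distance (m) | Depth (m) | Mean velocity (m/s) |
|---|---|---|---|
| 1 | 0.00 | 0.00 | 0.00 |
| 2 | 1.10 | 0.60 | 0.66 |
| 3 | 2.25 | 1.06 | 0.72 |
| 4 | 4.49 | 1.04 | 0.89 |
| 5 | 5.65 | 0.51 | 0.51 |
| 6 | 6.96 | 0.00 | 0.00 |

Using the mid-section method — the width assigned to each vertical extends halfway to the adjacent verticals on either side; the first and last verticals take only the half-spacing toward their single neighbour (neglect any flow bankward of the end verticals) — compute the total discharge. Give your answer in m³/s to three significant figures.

3.63 m³/s

w_2 = (2.25 − 0.00)/2 = 1.125 m; q_2 = 0.66 × 0.60 × 1.125 = 0.4455 m³/s
w_3 = (4.49 − 1.10)/2 = 1.695 m; q_3 = 0.72 × 1.06 × 1.695 = 1.294 m³/s
w_4 = (5.65 − 2.25)/2 = 1.7 m; q_4 = 0.89 × 1.04 × 1.7 = 1.574 m³/s
w_5 = (6.96 − 4.49)/2 = 1.235 m; q_5 = 0.51 × 0.51 × 1.235 = 0.3212 m³/s
Stations 1, 6 contribute zero (depth or velocity is 0).
Q = Σ qᵢ = 3.634 m³/s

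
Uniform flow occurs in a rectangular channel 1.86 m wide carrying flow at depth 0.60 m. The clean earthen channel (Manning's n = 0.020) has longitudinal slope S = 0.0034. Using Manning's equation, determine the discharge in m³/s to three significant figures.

A = b·y = 1.86 × 0.60 = 1.116 m²
P = b + 2y = 1.86 + 2×0.60 = 3.060 m
R = A/P = 1.116/3.060 = 0.3647 m
Q = (1/n)·A·R^(2/3)·S^(1/2) = (1/0.020) × 1.116 × 0.3647^(2/3) × 0.0034^(1/2) = 1.661 m³/s

1.66 m³/s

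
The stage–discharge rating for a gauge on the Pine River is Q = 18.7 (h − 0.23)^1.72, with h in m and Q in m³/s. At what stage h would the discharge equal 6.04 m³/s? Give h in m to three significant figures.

h − h₀ = (Q/C)^(1/b) = (6.04/18.7)^(1/1.72) = 0.5184 m
h = 0.23 + 0.5184 = 0.7484 m

0.748 m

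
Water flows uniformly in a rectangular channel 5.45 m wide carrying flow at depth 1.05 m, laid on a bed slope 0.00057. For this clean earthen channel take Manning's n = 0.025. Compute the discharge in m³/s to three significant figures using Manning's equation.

4.54 m³/s

A = b·y = 5.45 × 1.05 = 5.723 m²
P = b + 2y = 5.45 + 2×1.05 = 7.550 m
R = A/P = 5.723/7.550 = 0.7579 m
Q = (1/n)·A·R^(2/3)·S^(1/2) = (1/0.025) × 5.723 × 0.7579^(2/3) × 0.00057^(1/2) = 4.543 m³/s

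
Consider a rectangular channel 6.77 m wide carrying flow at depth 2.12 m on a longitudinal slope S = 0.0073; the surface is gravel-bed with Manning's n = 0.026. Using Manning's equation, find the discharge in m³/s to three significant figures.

A = b·y = 6.77 × 2.12 = 14.35 m²
P = b + 2y = 6.77 + 2×2.12 = 11.01 m
R = A/P = 14.35/11.01 = 1.304 m
Q = (1/n)·A·R^(2/3)·S^(1/2) = (1/0.026) × 14.35 × 1.304^(2/3) × 0.0073^(1/2) = 56.28 m³/s

56.3 m³/s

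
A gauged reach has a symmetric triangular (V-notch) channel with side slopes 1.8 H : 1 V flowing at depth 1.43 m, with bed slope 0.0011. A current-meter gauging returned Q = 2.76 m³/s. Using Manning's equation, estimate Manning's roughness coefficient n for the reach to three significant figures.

A = z·y² = 1.8×1.43² = 3.681 m²
P = 2y√(1+z²) = 2×1.43×√(1+1.8²) = 5.889 m
R = A/P = 3.681/5.889 = 0.6250 m
n = (1/Q)·A·R^(2/3)·S^(1/2) = (1/2.76) × 3.681 × 0.7310 × 0.03317 = 0.03233

0.0323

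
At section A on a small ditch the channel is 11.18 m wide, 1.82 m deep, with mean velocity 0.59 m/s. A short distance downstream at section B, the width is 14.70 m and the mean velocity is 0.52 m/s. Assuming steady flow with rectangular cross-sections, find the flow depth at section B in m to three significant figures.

Q = A₁V₁ = (11.18×1.82) × 0.59 = 12.01 m³/s
d₂ = Q/(b₂ V₂) = 12.01/(14.70×0.52) = 1.571 m

1.57 m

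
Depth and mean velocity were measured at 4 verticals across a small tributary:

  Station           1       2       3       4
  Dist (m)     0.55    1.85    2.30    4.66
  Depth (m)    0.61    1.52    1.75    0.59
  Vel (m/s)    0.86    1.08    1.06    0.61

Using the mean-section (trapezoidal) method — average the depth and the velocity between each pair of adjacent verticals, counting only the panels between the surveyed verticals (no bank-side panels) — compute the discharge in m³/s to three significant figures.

4.44 m³/s

Panel 1-2: Δb = 1.3 m, d̄ = (0.61+1.52)/2 = 1.065, v̄ = (0.86+1.08)/2 = 0.97 → q = 1.3×1.065×0.97 = 1.343 m³/s
Panel 2-3: Δb = 0.45 m, d̄ = (1.52+1.75)/2 = 1.635, v̄ = (1.08+1.06)/2 = 1.07 → q = 0.45×1.635×1.07 = 0.7873 m³/s
Panel 3-4: Δb = 2.36 m, d̄ = (1.75+0.59)/2 = 1.17, v̄ = (1.06+0.61)/2 = 0.835 → q = 2.36×1.17×0.835 = 2.306 m³/s
Q = Σ q = 4.436 m³/s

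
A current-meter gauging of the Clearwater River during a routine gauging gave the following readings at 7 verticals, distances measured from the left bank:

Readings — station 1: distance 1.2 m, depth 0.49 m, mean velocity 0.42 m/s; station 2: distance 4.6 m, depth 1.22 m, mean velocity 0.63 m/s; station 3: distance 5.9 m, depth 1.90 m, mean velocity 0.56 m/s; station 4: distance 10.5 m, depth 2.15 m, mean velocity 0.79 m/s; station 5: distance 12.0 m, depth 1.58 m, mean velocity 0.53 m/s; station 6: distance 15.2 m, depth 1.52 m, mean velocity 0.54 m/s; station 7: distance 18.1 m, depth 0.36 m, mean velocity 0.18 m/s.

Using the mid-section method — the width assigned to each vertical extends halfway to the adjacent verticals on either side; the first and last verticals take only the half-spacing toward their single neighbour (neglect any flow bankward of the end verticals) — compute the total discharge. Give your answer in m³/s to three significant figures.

15.0 m³/s

w_1 = (4.6 − 1.2)/2 = 1.7 m; q_1 = 0.42 × 0.49 × 1.7 = 0.3499 m³/s
w_2 = (5.9 − 1.2)/2 = 2.35 m; q_2 = 0.63 × 1.22 × 2.35 = 1.806 m³/s
w_3 = (10.5 − 4.6)/2 = 2.95 m; q_3 = 0.56 × 1.90 × 2.95 = 3.139 m³/s
w_4 = (12.0 − 5.9)/2 = 3.05 m; q_4 = 0.79 × 2.15 × 3.05 = 5.180 m³/s
w_5 = (15.2 − 10.5)/2 = 2.35 m; q_5 = 0.53 × 1.58 × 2.35 = 1.968 m³/s
w_6 = (18.1 − 12.0)/2 = 3.05 m; q_6 = 0.54 × 1.52 × 3.05 = 2.503 m³/s
w_7 = (18.1 − 15.2)/2 = 1.45 m; q_7 = 0.18 × 0.36 × 1.45 = 0.09396 m³/s
Q = Σ qᵢ = 15.04 m³/s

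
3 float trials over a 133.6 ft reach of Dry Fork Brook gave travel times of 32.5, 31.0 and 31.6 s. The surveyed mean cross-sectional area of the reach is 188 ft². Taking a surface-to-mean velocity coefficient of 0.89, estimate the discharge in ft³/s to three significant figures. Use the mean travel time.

t̄ = (32.5 + 31.0 + 31.6) / 3 = 31.7 s
v_surface = L / t̄ = 133.6 / 31.7 = 4.215 ft/s
v_mean = 0.89 × 4.215 = 3.751 ft/s
Q = A × v_mean = 188 × 3.751 = 705.2 ft³/s

705 ft³/s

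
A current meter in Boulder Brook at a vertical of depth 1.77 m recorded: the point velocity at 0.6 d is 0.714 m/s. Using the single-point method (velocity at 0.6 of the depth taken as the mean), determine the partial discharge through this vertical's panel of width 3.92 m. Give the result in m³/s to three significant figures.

4.95 m³/s

v̄ = v₀.₆ = 0.714 m/s
q = v̄ × d × w = 0.7140 × 1.77 × 3.92 = 4.954 m³/s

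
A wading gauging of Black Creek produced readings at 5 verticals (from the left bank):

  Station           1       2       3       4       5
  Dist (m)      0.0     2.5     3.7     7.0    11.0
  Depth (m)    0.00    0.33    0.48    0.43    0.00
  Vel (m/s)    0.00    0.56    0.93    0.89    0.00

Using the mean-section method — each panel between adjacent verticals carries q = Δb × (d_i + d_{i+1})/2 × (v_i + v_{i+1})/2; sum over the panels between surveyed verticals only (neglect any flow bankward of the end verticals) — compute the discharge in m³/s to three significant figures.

Panel 1-2: Δb = 2.5 m, d̄ = (0.00+0.33)/2 = 0.165, v̄ = (0.00+0.56)/2 = 0.28 → q = 2.5×0.165×0.28 = 0.1155 m³/s
Panel 2-3: Δb = 1.2 m, d̄ = (0.33+0.48)/2 = 0.405, v̄ = (0.56+0.93)/2 = 0.745 → q = 1.2×0.405×0.745 = 0.3621 m³/s
Panel 3-4: Δb = 3.3 m, d̄ = (0.48+0.43)/2 = 0.455, v̄ = (0.93+0.89)/2 = 0.91 → q = 3.3×0.455×0.91 = 1.366 m³/s
Panel 4-5: Δb = 4 m, d̄ = (0.43+0.00)/2 = 0.215, v̄ = (0.89+0.00)/2 = 0.445 → q = 4×0.215×0.445 = 0.3827 m³/s
Q = Σ q = 2.227 m³/s

2.23 m³/s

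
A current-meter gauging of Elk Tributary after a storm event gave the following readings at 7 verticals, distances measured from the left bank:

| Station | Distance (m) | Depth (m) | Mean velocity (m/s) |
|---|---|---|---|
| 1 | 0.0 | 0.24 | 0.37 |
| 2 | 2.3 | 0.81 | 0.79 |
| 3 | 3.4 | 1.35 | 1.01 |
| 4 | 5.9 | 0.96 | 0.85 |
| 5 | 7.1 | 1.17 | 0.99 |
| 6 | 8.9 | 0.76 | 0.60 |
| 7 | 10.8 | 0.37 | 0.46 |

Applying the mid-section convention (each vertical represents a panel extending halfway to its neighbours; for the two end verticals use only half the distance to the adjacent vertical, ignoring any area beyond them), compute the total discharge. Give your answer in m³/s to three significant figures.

7.90 m³/s

w_1 = (2.3 − 0.0)/2 = 1.15 m; q_1 = 0.37 × 0.24 × 1.15 = 0.1021 m³/s
w_2 = (3.4 − 0.0)/2 = 1.7 m; q_2 = 0.79 × 0.81 × 1.7 = 1.088 m³/s
w_3 = (5.9 − 2.3)/2 = 1.8 m; q_3 = 1.01 × 1.35 × 1.8 = 2.454 m³/s
w_4 = (7.1 − 3.4)/2 = 1.85 m; q_4 = 0.85 × 0.96 × 1.85 = 1.510 m³/s
w_5 = (8.9 − 5.9)/2 = 1.5 m; q_5 = 0.99 × 1.17 × 1.5 = 1.737 m³/s
w_6 = (10.8 − 7.1)/2 = 1.85 m; q_6 = 0.60 × 0.76 × 1.85 = 0.8436 m³/s
w_7 = (10.8 − 8.9)/2 = 0.95 m; q_7 = 0.46 × 0.37 × 0.95 = 0.1617 m³/s
Q = Σ qᵢ = 7.897 m³/s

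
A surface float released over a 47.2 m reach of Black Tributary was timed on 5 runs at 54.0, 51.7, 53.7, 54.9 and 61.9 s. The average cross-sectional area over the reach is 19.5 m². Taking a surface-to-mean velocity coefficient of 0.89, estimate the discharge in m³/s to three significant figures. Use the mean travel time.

14.8 m³/s

t̄ = (54.0 + 51.7 + 53.7 + 54.9 + 61.9) / 5 = 55.24 s
v_surface = L / t̄ = 47.2 / 55.24 = 0.8545 m/s
v_mean = 0.89 × 0.8545 = 0.7605 m/s
Q = A × v_mean = 19.5 × 0.7605 = 14.83 m³/s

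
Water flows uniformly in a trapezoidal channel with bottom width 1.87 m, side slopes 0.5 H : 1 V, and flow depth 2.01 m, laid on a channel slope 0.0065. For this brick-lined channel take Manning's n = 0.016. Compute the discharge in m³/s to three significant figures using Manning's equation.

27.3 m³/s

A = (b + z·y)·y = (1.87 + 0.5×2.01)×2.01 = 5.779 m²
P = b + 2y√(1+z²) = 1.87 + 2×2.01×√(1+0.5²) = 6.364 m
R = A/P = 5.779/6.364 = 0.9080 m
Q = (1/n)·A·R^(2/3)·S^(1/2) = (1/0.016) × 5.779 × 0.9080^(2/3) × 0.0065^(1/2) = 27.30 m³/s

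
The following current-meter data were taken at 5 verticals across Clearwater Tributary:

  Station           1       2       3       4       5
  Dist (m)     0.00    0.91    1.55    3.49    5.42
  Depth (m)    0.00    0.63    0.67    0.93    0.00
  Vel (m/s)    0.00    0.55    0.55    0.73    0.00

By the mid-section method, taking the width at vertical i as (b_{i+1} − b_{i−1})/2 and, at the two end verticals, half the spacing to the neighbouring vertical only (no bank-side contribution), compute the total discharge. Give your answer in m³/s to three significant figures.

2.06 m³/s

w_2 = (1.55 − 0.00)/2 = 0.775 m; q_2 = 0.55 × 0.63 × 0.775 = 0.2685 m³/s
w_3 = (3.49 − 0.91)/2 = 1.29 m; q_3 = 0.55 × 0.67 × 1.29 = 0.4754 m³/s
w_4 = (5.42 − 1.55)/2 = 1.935 m; q_4 = 0.73 × 0.93 × 1.935 = 1.314 m³/s
Stations 1, 5 contribute zero (depth or velocity is 0).
Q = Σ qᵢ = 2.058 m³/s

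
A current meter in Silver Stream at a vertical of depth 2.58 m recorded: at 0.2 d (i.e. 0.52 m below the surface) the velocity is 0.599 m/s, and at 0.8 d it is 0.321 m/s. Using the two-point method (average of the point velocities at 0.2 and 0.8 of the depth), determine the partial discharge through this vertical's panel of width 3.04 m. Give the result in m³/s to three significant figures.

v̄ = (0.599 + 0.321) / 2 = 0.4600 m/s
q = v̄ × d × w = 0.4600 × 2.58 × 3.04 = 3.608 m³/s

3.61 m³/s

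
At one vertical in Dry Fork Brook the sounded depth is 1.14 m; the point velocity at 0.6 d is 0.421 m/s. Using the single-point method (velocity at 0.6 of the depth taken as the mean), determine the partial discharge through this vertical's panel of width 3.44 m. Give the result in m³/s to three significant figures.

v̄ = v₀.₆ = 0.421 m/s
q = v̄ × d × w = 0.4210 × 1.14 × 3.44 = 1.651 m³/s

1.65 m³/s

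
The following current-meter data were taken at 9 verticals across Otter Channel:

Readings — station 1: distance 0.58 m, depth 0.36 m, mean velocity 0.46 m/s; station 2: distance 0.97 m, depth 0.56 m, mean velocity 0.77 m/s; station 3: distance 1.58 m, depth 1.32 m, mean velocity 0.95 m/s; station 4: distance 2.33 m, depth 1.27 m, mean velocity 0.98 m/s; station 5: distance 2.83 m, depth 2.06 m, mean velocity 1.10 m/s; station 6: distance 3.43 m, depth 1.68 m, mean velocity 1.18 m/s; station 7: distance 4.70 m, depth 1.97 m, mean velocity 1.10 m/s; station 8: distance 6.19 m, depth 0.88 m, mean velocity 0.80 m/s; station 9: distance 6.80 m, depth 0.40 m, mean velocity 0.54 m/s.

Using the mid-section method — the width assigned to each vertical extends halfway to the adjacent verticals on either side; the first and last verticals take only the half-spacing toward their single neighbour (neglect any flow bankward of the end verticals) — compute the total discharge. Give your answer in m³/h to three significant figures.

31600 m³/h

w_1 = (0.97 − 0.58)/2 = 0.195 m; q_1 = 0.46 × 0.36 × 0.195 = 0.03229 m³/s
w_2 = (1.58 − 0.58)/2 = 0.5 m; q_2 = 0.77 × 0.56 × 0.5 = 0.2156 m³/s
w_3 = (2.33 − 0.97)/2 = 0.68 m; q_3 = 0.95 × 1.32 × 0.68 = 0.8527 m³/s
w_4 = (2.83 − 1.58)/2 = 0.625 m; q_4 = 0.98 × 1.27 × 0.625 = 0.7779 m³/s
w_5 = (3.43 − 2.33)/2 = 0.55 m; q_5 = 1.10 × 2.06 × 0.55 = 1.246 m³/s
w_6 = (4.70 − 2.83)/2 = 0.935 m; q_6 = 1.18 × 1.68 × 0.935 = 1.854 m³/s
w_7 = (6.19 − 3.43)/2 = 1.38 m; q_7 = 1.10 × 1.97 × 1.38 = 2.990 m³/s
w_8 = (6.80 − 4.70)/2 = 1.05 m; q_8 = 0.80 × 0.88 × 1.05 = 0.7392 m³/s
w_9 = (6.80 − 6.19)/2 = 0.305 m; q_9 = 0.54 × 0.40 × 0.305 = 0.06588 m³/s
Q = Σ qᵢ = 8.774 m³/s
= 8.774 × 3600 = 31590 m³/h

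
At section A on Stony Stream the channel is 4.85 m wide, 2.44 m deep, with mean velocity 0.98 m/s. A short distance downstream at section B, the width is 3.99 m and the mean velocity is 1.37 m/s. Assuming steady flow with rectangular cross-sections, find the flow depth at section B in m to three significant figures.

2.12 m

Q = A₁V₁ = (4.85×2.44) × 0.98 = 11.60 m³/s
d₂ = Q/(b₂ V₂) = 11.60/(3.99×1.37) = 2.122 m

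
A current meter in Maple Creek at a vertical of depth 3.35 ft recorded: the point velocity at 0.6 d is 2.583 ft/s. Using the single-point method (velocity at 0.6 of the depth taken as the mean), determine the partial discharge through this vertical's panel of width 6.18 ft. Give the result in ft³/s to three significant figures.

v̄ = v₀.₆ = 2.583 ft/s
q = v̄ × d × w = 2.583 × 3.35 × 6.18 = 53.48 ft³/s

53.5 ft³/s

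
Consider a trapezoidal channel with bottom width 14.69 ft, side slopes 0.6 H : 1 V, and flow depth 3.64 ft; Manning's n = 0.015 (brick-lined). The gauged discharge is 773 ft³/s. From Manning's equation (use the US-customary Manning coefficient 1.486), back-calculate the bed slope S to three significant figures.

0.00440

A = (b + z·y)·y = (14.69 + 0.6×3.64)×3.64 = 61.42 ft²
P = b + 2y√(1+z²) = 14.69 + 2×3.64×√(1+0.6²) = 23.18 ft
R = A/P = 61.42/23.18 = 2.650 ft
S = (Q·n / (1.486·A·R^(2/3)))² = (773×0.015 / (1.486×61.42×1.915))² = 0.004401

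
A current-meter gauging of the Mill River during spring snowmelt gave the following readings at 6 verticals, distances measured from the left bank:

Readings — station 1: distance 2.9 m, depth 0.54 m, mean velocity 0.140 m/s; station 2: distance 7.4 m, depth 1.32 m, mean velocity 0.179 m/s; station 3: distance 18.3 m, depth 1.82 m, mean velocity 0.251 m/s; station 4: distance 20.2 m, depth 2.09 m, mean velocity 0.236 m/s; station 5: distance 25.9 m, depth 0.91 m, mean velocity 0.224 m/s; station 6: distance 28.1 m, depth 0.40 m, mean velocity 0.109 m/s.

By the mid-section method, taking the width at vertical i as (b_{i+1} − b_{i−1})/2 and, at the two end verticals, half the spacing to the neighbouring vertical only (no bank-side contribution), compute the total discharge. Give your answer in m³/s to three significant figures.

7.64 m³/s

w_1 = (7.4 − 2.9)/2 = 2.25 m; q_1 = 0.140 × 0.54 × 2.25 = 0.1701 m³/s
w_2 = (18.3 − 2.9)/2 = 7.7 m; q_2 = 0.179 × 1.32 × 7.7 = 1.819 m³/s
w_3 = (20.2 − 7.4)/2 = 6.4 m; q_3 = 0.251 × 1.82 × 6.4 = 2.924 m³/s
w_4 = (25.9 − 18.3)/2 = 3.8 m; q_4 = 0.236 × 2.09 × 3.8 = 1.874 m³/s
w_5 = (28.1 − 20.2)/2 = 3.95 m; q_5 = 0.224 × 0.91 × 3.95 = 0.8052 m³/s
w_6 = (28.1 − 25.9)/2 = 1.1 m; q_6 = 0.109 × 0.40 × 1.1 = 0.04796 m³/s
Q = Σ qᵢ = 7.641 m³/s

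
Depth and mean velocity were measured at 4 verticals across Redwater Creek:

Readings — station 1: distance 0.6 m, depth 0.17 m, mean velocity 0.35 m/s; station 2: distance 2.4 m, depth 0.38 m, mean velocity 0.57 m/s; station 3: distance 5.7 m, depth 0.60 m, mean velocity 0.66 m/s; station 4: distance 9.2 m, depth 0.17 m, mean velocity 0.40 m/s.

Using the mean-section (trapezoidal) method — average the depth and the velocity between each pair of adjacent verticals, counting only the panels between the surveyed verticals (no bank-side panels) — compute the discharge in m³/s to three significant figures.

1.94 m³/s

Panel 1-2: Δb = 1.8 m, d̄ = (0.17+0.38)/2 = 0.275, v̄ = (0.35+0.57)/2 = 0.46 → q = 1.8×0.275×0.46 = 0.2277 m³/s
Panel 2-3: Δb = 3.3 m, d̄ = (0.38+0.60)/2 = 0.49, v̄ = (0.57+0.66)/2 = 0.615 → q = 3.3×0.49×0.615 = 0.9945 m³/s
Panel 3-4: Δb = 3.5 m, d̄ = (0.60+0.17)/2 = 0.385, v̄ = (0.66+0.40)/2 = 0.53 → q = 3.5×0.385×0.53 = 0.7142 m³/s
Q = Σ q = 1.936 m³/s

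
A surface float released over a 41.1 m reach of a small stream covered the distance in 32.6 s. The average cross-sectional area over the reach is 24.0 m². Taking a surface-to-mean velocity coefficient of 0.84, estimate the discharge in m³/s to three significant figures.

25.4 m³/s

v_surface = L / t̄ = 41.1 / 32.6 = 1.261 m/s
v_mean = 0.84 × 1.261 = 1.059 m/s
Q = A × v_mean = 24.0 × 1.059 = 25.42 m³/s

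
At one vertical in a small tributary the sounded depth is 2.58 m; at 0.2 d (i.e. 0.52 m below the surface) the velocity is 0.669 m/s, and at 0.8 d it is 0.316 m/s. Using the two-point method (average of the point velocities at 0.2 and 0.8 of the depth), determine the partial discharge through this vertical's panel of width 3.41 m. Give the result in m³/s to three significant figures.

v̄ = (0.669 + 0.316) / 2 = 0.4925 m/s
q = v̄ × d × w = 0.4925 × 2.58 × 3.41 = 4.333 m³/s

4.33 m³/s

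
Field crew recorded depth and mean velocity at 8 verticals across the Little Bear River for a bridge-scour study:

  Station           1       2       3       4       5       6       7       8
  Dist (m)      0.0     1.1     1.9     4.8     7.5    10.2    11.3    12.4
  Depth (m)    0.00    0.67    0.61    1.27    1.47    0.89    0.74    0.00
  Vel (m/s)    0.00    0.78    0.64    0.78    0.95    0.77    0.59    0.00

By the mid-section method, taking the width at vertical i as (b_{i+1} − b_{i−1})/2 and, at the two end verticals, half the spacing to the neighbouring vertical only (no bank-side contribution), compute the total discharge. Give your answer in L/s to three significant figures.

w_2 = (1.9 − 0.0)/2 = 0.95 m; q_2 = 0.78 × 0.67 × 0.95 = 0.4965 m³/s
w_3 = (4.8 − 1.1)/2 = 1.85 m; q_3 = 0.64 × 0.61 × 1.85 = 0.7222 m³/s
w_4 = (7.5 − 1.9)/2 = 2.8 m; q_4 = 0.78 × 1.27 × 2.8 = 2.774 m³/s
w_5 = (10.2 − 4.8)/2 = 2.7 m; q_5 = 0.95 × 1.47 × 2.7 = 3.771 m³/s
w_6 = (11.3 − 7.5)/2 = 1.9 m; q_6 = 0.77 × 0.89 × 1.9 = 1.302 m³/s
w_7 = (12.4 − 10.2)/2 = 1.1 m; q_7 = 0.59 × 0.74 × 1.1 = 0.4803 m³/s
Stations 1, 8 contribute zero (depth or velocity is 0).
Q = Σ qᵢ = 9.545 m³/s
= 9.545 × 1000 = 9545 L/s

9550 L/s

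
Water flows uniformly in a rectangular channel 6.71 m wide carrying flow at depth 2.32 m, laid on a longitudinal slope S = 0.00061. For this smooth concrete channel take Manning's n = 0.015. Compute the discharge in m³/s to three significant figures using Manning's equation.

A = b·y = 6.71 × 2.32 = 15.57 m²
P = b + 2y = 6.71 + 2×2.32 = 11.35 m
R = A/P = 15.57/11.35 = 1.372 m
Q = (1/n)·A·R^(2/3)·S^(1/2) = (1/0.015) × 15.57 × 1.372^(2/3) × 0.00061^(1/2) = 31.64 m³/s

31.6 m³/s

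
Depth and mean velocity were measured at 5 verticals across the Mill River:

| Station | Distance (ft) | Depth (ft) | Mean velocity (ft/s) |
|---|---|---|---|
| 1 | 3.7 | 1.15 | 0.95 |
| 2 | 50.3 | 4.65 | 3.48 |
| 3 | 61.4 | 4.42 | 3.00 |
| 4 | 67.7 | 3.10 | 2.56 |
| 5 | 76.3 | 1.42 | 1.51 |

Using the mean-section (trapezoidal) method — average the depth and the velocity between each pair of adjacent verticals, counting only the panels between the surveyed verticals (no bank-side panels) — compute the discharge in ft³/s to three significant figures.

568 ft³/s

Panel 1-2: Δb = 46.6 ft, d̄ = (1.15+4.65)/2 = 2.9, v̄ = (0.95+3.48)/2 = 2.215 → q = 46.6×2.9×2.215 = 299.3 ft³/s
Panel 2-3: Δb = 11.1 ft, d̄ = (4.65+4.42)/2 = 4.535, v̄ = (3.48+3.00)/2 = 3.24 → q = 11.1×4.535×3.24 = 163.1 ft³/s
Panel 3-4: Δb = 6.3 ft, d̄ = (4.42+3.10)/2 = 3.76, v̄ = (3.00+2.56)/2 = 2.78 → q = 6.3×3.76×2.78 = 65.85 ft³/s
Panel 4-5: Δb = 8.6 ft, d̄ = (3.10+1.42)/2 = 2.26, v̄ = (2.56+1.51)/2 = 2.035 → q = 8.6×2.26×2.035 = 39.55 ft³/s
Q = Σ q = 567.8 ft³/s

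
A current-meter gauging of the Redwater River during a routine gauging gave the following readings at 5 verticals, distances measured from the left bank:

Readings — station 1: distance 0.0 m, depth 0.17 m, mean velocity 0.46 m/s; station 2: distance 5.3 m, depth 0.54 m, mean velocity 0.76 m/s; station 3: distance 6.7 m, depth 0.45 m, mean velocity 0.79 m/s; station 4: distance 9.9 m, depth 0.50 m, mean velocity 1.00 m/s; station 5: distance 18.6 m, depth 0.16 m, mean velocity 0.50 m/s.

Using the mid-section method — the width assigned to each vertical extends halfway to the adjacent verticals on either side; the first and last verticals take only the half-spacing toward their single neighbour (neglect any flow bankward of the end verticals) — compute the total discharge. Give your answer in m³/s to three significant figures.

5.72 m³/s

w_1 = (5.3 − 0.0)/2 = 2.65 m; q_1 = 0.46 × 0.17 × 2.65 = 0.2072 m³/s
w_2 = (6.7 − 0.0)/2 = 3.35 m; q_2 = 0.76 × 0.54 × 3.35 = 1.375 m³/s
w_3 = (9.9 − 5.3)/2 = 2.3 m; q_3 = 0.79 × 0.45 × 2.3 = 0.8177 m³/s
w_4 = (18.6 − 6.7)/2 = 5.95 m; q_4 = 1.00 × 0.50 × 5.95 = 2.975 m³/s
w_5 = (18.6 − 9.9)/2 = 4.35 m; q_5 = 0.50 × 0.16 × 4.35 = 0.3480 m³/s
Q = Σ qᵢ = 5.723 m³/s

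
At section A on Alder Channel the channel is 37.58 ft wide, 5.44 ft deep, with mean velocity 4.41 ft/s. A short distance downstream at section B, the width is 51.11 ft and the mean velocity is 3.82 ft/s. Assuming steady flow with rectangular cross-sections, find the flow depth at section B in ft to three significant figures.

Q = A₁V₁ = (37.58×5.44) × 4.41 = 901.6 ft³/s
d₂ = Q/(b₂ V₂) = 901.6/(51.11×3.82) = 4.618 ft

4.62 ft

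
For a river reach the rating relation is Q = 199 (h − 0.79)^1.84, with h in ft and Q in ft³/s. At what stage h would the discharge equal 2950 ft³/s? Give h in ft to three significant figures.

5.12 ft

h − h₀ = (Q/C)^(1/b) = (2950/199)^(1/1.84) = 4.329 ft
h = 0.79 + 4.329 = 5.119 ft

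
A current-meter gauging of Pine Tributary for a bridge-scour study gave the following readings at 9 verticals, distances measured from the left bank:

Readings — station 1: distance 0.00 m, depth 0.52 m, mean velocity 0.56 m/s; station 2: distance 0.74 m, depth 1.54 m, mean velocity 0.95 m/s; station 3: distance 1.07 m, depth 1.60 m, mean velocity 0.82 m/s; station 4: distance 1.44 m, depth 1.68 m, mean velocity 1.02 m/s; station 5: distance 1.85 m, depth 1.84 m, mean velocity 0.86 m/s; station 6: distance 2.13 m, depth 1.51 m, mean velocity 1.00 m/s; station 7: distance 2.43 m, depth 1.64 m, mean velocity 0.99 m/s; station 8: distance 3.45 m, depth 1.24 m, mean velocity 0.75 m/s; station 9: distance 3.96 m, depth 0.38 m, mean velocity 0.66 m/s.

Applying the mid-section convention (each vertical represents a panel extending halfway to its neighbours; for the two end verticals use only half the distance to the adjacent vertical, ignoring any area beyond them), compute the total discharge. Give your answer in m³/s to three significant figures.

w_1 = (0.74 − 0.00)/2 = 0.37 m; q_1 = 0.56 × 0.52 × 0.37 = 0.1077 m³/s
w_2 = (1.07 − 0.00)/2 = 0.535 m; q_2 = 0.95 × 1.54 × 0.535 = 0.7827 m³/s
w_3 = (1.44 − 0.74)/2 = 0.35 m; q_3 = 0.82 × 1.60 × 0.35 = 0.4592 m³/s
w_4 = (1.85 − 1.07)/2 = 0.39 m; q_4 = 1.02 × 1.68 × 0.39 = 0.6683 m³/s
w_5 = (2.13 − 1.44)/2 = 0.345 m; q_5 = 0.86 × 1.84 × 0.345 = 0.5459 m³/s
w_6 = (2.43 − 1.85)/2 = 0.29 m; q_6 = 1.00 × 1.51 × 0.29 = 0.4379 m³/s
w_7 = (3.45 − 2.13)/2 = 0.66 m; q_7 = 0.99 × 1.64 × 0.66 = 1.072 m³/s
w_8 = (3.96 − 2.43)/2 = 0.765 m; q_8 = 0.75 × 1.24 × 0.765 = 0.7115 m³/s
w_9 = (3.96 − 3.45)/2 = 0.255 m; q_9 = 0.66 × 0.38 × 0.255 = 0.06395 m³/s
Q = Σ qᵢ = 4.849 m³/s

4.85 m³/s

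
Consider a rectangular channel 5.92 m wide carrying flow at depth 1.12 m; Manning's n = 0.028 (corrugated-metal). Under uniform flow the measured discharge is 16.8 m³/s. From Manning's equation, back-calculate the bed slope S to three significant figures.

0.00664

A = b·y = 5.92 × 1.12 = 6.630 m²
P = b + 2y = 5.92 + 2×1.12 = 8.160 m
R = A/P = 6.630/8.160 = 0.8125 m
S = (Q·n / (1·A·R^(2/3)))² = (16.8×0.028 / (1×6.630×0.8708))² = 0.006638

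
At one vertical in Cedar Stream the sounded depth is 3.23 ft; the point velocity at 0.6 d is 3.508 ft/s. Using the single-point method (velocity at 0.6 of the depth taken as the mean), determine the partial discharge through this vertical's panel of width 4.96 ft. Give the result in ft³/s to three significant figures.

56.2 ft³/s

v̄ = v₀.₆ = 3.508 ft/s
q = v̄ × d × w = 3.508 × 3.23 × 4.96 = 56.20 ft³/s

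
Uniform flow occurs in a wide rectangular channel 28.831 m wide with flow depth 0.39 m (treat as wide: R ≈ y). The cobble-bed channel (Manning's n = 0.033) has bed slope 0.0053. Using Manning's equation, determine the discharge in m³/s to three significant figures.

A = b·y = 28.831 × 0.39 = 11.24 m²
Wide channel: R ≈ y = 0.39 m
Q = (1/n)·A·R^(2/3)·S^(1/2) = (1/0.033) × 11.24 × 0.3900^(2/3) × 0.0053^(1/2) = 13.24 m³/s

13.2 m³/s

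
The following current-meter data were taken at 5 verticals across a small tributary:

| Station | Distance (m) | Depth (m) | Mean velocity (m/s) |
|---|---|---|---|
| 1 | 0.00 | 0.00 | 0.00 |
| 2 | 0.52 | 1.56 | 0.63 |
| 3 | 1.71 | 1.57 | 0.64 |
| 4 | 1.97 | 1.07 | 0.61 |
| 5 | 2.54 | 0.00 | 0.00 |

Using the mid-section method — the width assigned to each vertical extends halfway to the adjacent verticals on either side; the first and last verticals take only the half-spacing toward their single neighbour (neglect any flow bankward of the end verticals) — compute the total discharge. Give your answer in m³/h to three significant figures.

6620 m³/h

w_2 = (1.71 − 0.00)/2 = 0.855 m; q_2 = 0.63 × 1.56 × 0.855 = 0.8403 m³/s
w_3 = (1.97 − 0.52)/2 = 0.725 m; q_3 = 0.64 × 1.57 × 0.725 = 0.7285 m³/s
w_4 = (2.54 − 1.71)/2 = 0.415 m; q_4 = 0.61 × 1.07 × 0.415 = 0.2709 m³/s
Stations 1, 5 contribute zero (depth or velocity is 0).
Q = Σ qᵢ = 1.840 m³/s
= 1.840 × 3600 = 6623 m³/h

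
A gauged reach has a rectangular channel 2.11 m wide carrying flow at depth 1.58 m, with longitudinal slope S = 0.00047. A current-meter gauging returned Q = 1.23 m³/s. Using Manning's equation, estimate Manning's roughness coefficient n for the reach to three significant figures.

A = b·y = 2.11 × 1.58 = 3.334 m²
P = b + 2y = 2.11 + 2×1.58 = 5.270 m
R = A/P = 3.334/5.270 = 0.6326 m
n = (1/Q)·A·R^(2/3)·S^(1/2) = (1/1.23) × 3.334 × 0.7369 × 0.02168 = 0.04330

0.0433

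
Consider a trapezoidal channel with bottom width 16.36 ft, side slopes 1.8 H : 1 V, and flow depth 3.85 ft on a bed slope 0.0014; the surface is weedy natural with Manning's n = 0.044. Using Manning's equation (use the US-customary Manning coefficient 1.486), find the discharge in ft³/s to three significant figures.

224 ft³/s

A = (b + z·y)·y = (16.36 + 1.8×3.85)×3.85 = 89.67 ft²
P = b + 2y√(1+z²) = 16.36 + 2×3.85×√(1+1.8²) = 32.22 ft
R = A/P = 89.67/32.22 = 2.783 ft
Q = (1.486/n)·A·R^(2/3)·S^(1/2) = (1.486/0.044) × 89.67 × 2.783^(2/3) × 0.0014^(1/2) = 224.2 ft³/s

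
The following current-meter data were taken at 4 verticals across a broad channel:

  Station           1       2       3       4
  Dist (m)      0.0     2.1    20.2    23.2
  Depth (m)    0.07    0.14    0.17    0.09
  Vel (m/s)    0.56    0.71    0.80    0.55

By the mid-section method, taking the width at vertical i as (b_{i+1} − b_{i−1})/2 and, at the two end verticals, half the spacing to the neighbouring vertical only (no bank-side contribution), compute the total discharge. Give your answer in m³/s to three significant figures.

w_1 = (2.1 − 0.0)/2 = 1.05 m; q_1 = 0.56 × 0.07 × 1.05 = 0.04116 m³/s
w_2 = (20.2 − 0.0)/2 = 10.1 m; q_2 = 0.71 × 0.14 × 10.1 = 1.004 m³/s
w_3 = (23.2 − 2.1)/2 = 10.55 m; q_3 = 0.80 × 0.17 × 10.55 = 1.435 m³/s
w_4 = (23.2 − 20.2)/2 = 1.5 m; q_4 = 0.55 × 0.09 × 1.5 = 0.07425 m³/s
Q = Σ qᵢ = 2.554 m³/s

2.55 m³/s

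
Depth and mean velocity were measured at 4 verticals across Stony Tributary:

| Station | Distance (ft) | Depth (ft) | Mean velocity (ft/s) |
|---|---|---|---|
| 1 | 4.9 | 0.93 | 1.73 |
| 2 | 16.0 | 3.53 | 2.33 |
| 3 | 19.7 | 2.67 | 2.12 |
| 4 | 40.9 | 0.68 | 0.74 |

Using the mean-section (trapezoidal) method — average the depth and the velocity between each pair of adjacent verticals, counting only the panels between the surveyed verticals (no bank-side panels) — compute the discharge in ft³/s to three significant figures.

127 ft³/s

Panel 1-2: Δb = 11.1 ft, d̄ = (0.93+3.53)/2 = 2.23, v̄ = (1.73+2.33)/2 = 2.03 → q = 11.1×2.23×2.03 = 50.25 ft³/s
Panel 2-3: Δb = 3.7 ft, d̄ = (3.53+2.67)/2 = 3.1, v̄ = (2.33+2.12)/2 = 2.225 → q = 3.7×3.1×2.225 = 25.52 ft³/s
Panel 3-4: Δb = 21.2 ft, d̄ = (2.67+0.68)/2 = 1.675, v̄ = (2.12+0.74)/2 = 1.43 → q = 21.2×1.675×1.43 = 50.78 ft³/s
Q = Σ q = 126.5 ft³/s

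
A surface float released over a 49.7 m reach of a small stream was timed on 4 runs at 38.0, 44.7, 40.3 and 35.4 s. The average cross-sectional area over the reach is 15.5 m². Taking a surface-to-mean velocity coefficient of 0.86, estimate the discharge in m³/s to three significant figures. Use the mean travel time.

t̄ = (38.0 + 44.7 + 40.3 + 35.4) / 4 = 39.6 s
v_surface = L / t̄ = 49.7 / 39.6 = 1.255 m/s
v_mean = 0.86 × 1.255 = 1.079 m/s
Q = A × v_mean = 15.5 × 1.079 = 16.73 m³/s

16.7 m³/s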